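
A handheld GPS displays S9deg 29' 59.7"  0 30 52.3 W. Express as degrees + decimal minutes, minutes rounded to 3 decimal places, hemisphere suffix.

9° 29.995′ S, 0° 30.872′ W

Lat: seconds/60 = 0.99500; minutes = 29 + 0.99500 = 29.99500
λ: seconds/60 = 0.87167; minutes = 30 + 0.87167 = 30.87167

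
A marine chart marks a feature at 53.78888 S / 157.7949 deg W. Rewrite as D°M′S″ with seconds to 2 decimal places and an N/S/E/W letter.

53°47′19.97″ S, 157°47′41.64″ W

φ: whole degrees 53; 47.33280′ → 47′ and 19.9680″
Longitude: 0.794900 × 60 = 47.69400′ → 47′, remainder × 60 = 41.6400″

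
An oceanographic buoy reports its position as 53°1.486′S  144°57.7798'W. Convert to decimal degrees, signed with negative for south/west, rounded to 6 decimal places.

-53.024767, -144.962997

φ: 1.486′ = 0.024767°; total 53.0247667
S → negative
λ: 144 + 57.7798/60 = 144.9629967
W → negative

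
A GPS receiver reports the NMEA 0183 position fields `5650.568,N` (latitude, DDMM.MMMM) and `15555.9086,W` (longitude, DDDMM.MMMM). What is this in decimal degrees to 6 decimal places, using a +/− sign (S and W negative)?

56.842800, -155.931810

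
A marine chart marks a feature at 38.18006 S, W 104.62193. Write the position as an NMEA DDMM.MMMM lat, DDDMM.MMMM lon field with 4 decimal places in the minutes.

3810.8036,S / 10437.3158,W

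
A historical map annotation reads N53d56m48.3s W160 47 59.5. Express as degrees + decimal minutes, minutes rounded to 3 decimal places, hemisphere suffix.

Lat: 56 + 48.3/60 = 56.80500′
λ: seconds/60 = 0.99167; minutes = 47 + 0.99167 = 47.99167

53° 56.805′ N, 160° 47.992′ W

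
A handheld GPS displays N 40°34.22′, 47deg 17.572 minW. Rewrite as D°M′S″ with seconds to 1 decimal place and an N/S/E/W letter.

Latitude: 34.22000′ → 34′ and 0.22000 × 60 = 13.200″
Lon: 17.57200′ → 17′ and 0.57200 × 60 = 34.320″

40°34′13.2″ N, 47°17′34.3″ W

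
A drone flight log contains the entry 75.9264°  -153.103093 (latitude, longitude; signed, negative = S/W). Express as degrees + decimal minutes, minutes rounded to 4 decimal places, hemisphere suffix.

75° 55.5840′ N, 153° 6.1856′ W

Lat: fractional part 0.926400 → 55.584000 minutes
Longitude is negative → W; |value| = 153.103093
λ: minutes = (153.103093 − 153) × 60 = 6.185580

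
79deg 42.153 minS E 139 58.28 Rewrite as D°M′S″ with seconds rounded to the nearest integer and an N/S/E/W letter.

Latitude: fractional minutes 0.15300 × 60 = 9.18″
Longitude: fractional minutes 0.28000 × 60 = 16.80″

79°42′9″ S, 139°58′17″ E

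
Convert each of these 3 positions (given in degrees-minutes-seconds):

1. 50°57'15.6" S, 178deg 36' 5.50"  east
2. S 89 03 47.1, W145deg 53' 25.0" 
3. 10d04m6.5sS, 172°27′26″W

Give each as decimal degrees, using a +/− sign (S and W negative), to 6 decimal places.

Point 1:
  Lat: 50° + 57/60 + 15.6/3600 = 50 + 0.950000 + 0.004333 = 50.9543333
  S → negative
  λ: 178° + 36/60 + 5.5/3600 = 178 + 0.600000 + 0.001528 = 178.6015278
  E ⇒ keep positive
Point 2:
  Latitude: 89 + 3/60 + 47.1/3600 = 89.0630833
  S ⇒ negate
  Lon: 53′ + 25″ = 53.41667′; 145 + 53.41667/60 = 145.8902778
  hemisphere W, so the sign is −
Point 3:
  φ: 10° + 4/60 + 6.5/3600 = 10 + 0.066667 + 0.001806 = 10.0684722
  hemisphere S, so the sign is −
  λ: 172 + 27/60 + 26/3600 = 172.4572222
  hemisphere W, so the sign is −

1. -50.954333, 178.601528
2. -89.063083, -145.890278
3. -10.068472, -172.457222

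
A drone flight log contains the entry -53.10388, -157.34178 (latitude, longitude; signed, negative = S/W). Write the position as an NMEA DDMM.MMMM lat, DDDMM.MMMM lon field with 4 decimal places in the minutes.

5306.2328,S / 15720.5068,W

Latitude is negative → S; |value| = 53.103880
φ: fractional part 0.103880 → 6.232800 minutes
Longitude is negative → W; |value| = 157.341780
λ: fractional part 0.341780 → 20.506800 minutes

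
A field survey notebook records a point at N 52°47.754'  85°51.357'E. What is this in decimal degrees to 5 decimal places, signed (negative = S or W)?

Latitude: 52 + 47.754/60 = 52.795900
N → positive
Lon: 85 + 51.357/60 = 85.855950
E → positive

52.79590, 85.85595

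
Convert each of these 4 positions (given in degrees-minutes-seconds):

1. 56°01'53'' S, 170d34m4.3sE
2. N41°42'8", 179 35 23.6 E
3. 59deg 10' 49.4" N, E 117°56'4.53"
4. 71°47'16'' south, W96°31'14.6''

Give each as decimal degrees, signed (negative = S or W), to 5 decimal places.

Point 1:
  Latitude: 1′ + 53″ = 1.88333′; 56 + 1.88333/60 = 56.031389
  hemisphere S, so the sign is −
  λ: 170 + 34/60 + 4.3/3600 = 170.567861
  E ⇒ keep positive
Point 2:
  Lat: 41 + 42/60 + 8/3600 = 41.702222
  N ⇒ keep positive
  λ: 179 + 35/60 + 23.6/3600 = 179.589889
  E ⇒ keep positive
Point 3:
  Latitude: 59° + 10/60 + 49.4/3600 = 59 + 0.166667 + 0.013722 = 59.180389
  N ⇒ keep positive
  Lon: 117 + 56/60 + 4.53/3600 = 117.934592
  E → positive
Point 4:
  Lat: 47′ + 16″ = 47.26667′; 71 + 47.26667/60 = 71.787778
  S → negative
  λ: 96 + 31/60 + 14.6/3600 = 96.520722
  W ⇒ negate

1. -56.03139, 170.56786
2. 41.70222, 179.58989
3. 59.18039, 117.93459
4. -71.78778, -96.52072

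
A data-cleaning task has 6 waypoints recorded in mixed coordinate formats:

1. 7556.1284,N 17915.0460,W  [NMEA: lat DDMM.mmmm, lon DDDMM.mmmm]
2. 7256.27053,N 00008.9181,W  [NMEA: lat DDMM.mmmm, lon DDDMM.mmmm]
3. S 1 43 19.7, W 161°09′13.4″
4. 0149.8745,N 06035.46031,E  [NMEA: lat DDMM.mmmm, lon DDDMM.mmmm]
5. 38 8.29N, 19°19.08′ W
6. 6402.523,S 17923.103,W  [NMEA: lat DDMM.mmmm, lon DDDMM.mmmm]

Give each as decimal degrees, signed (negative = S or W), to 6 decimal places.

1. 75.935473, -179.250767
2. 72.937842, -0.148635
3. -1.722139, -161.153722
4. 1.831242, 60.591005
5. 38.138167, -19.318000
6. -64.042050, -179.385050

Point 1:
  Lat: split at 2 digits → 75° and 56.1284′; 75 + 56.1284/60 = 75.9354733
  N → positive
  λ: split at 3 digits → 179° and 15.046′; 179 + 15.046/60 = 179.2507667
  hemisphere W, so the sign is −
Point 2:
  Latitude: split at 2 digits → 72° and 56.27053′; 72 + 56.27053/60 = 72.9378422
  N ⇒ keep positive
  λ: degrees = first 3 digits = 0, minutes = 8.9181; 0 + 8.9181/60 = 0.1486350
  hemisphere W, so the sign is −
Point 3:
  φ: 43′ + 19.7″ = 43.32833′; 1 + 43.32833/60 = 1.7221389
  S → negative
  Longitude: 161° + 9/60 + 13.4/3600 = 161 + 0.150000 + 0.003722 = 161.1537222
  hemisphere W, so the sign is −
Point 4:
  φ: degrees = first 2 digits = 1, minutes = 49.8745; 1 + 49.8745/60 = 1.8312417
  N ⇒ keep positive
  λ: degrees = first 3 digits = 60, minutes = 35.46031; 60 + 35.46031/60 = 60.5910052
  E ⇒ keep positive
Point 5:
  φ: 8.29′ = 0.138167°; total 38.1381667
  N ⇒ keep positive
  λ: 19.08′ = 0.318000°; total 19.3180000
  W ⇒ negate
Point 6:
  Lat: split at 2 digits → 64° and 2.523′; 64 + 2.523/60 = 64.0420500
  S ⇒ negate
  λ: split at 3 digits → 179° and 23.103′; 179 + 23.103/60 = 179.3850500
  hemisphere W, so the sign is −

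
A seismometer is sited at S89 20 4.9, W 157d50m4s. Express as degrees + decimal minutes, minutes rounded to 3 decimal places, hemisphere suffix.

89° 20.082′ S, 157° 50.067′ W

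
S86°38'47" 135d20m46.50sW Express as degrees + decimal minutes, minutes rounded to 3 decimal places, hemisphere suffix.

86° 38.783′ S, 135° 20.775′ W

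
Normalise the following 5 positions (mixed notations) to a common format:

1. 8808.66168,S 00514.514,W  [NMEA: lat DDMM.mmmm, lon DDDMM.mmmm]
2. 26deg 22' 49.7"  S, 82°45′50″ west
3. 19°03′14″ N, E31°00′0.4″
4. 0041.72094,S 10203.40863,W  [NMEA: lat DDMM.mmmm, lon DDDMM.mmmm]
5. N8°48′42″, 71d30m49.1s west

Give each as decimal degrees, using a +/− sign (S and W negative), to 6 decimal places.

1. -88.144361, -5.241900
2. -26.380472, -82.763889
3. 19.053889, 31.000111
4. -0.695349, -102.056811
5. 8.811667, -71.513639

Point 1:
  Latitude: split at 2 digits → 88° and 8.66168′; 88 + 8.66168/60 = 88.1443613
  S → negative
  Longitude: split at 3 digits → 005° and 14.514′; 5 + 14.514/60 = 5.2419000
  W → negative
Point 2:
  Latitude: 22′ + 49.7″ = 22.82833′; 26 + 22.82833/60 = 26.3804722
  hemisphere S, so the sign is −
  λ: 82 + 45/60 + 50/3600 = 82.7638889
  hemisphere W, so the sign is −
Point 3:
  Lat: 19° + 3/60 + 14/3600 = 19 + 0.050000 + 0.003889 = 19.0538889
  N ⇒ keep positive
  λ: 0′ + 0.4″ = 0.00667′; 31 + 0.00667/60 = 31.0001111
  E → positive
Point 4:
  Latitude: split at 2 digits → 00° and 41.72094′; 0 + 41.72094/60 = 0.6953490
  S → negative
  λ: degrees = first 3 digits = 102, minutes = 3.40863; 102 + 3.40863/60 = 102.0568105
  W → negative
Point 5:
  Lat: 8 + 48/60 + 42/3600 = 8.8116667
  N → positive
  λ: 71 + 30/60 + 49.1/3600 = 71.5136389
  W ⇒ negate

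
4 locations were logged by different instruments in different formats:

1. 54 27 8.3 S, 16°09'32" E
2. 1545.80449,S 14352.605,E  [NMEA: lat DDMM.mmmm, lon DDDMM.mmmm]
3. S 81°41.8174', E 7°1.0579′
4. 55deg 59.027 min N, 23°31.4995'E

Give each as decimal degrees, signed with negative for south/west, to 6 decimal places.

Point 1:
  Latitude: 54° + 27/60 + 8.3/3600 = 54 + 0.450000 + 0.002306 = 54.4523056
  S → negative
  Lon: 9′ + 32″ = 9.53333′; 16 + 9.53333/60 = 16.1588889
  E → positive
Point 2:
  Lat: split at 2 digits → 15° and 45.80449′; 15 + 45.80449/60 = 15.7634082
  S → negative
  Lon: split at 3 digits → 143° and 52.605′; 143 + 52.605/60 = 143.8767500
  E ⇒ keep positive
Point 3:
  Lat: 41.8174′ = 0.696957°; total 81.6969567
  hemisphere S, so the sign is −
  Longitude: 1.0579′ = 0.017632°; total 7.0176317
  E ⇒ keep positive
Point 4:
  Latitude: 55 + 59.027/60 = 55.9837833
  N → positive
  λ: 31.4995′ = 0.524992°; total 23.5249917
  E → positive

1. -54.452306, 16.158889
2. -15.763408, 143.876750
3. -81.696957, 7.017632
4. 55.983783, 23.524992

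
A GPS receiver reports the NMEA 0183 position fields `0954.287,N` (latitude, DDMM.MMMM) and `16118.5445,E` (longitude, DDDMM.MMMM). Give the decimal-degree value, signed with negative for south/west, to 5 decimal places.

9.90478, 161.30908

φ: split at 2 digits → 09° and 54.287′; 9 + 54.287/60 = 9.904783
N → positive
Lon: degrees = first 3 digits = 161, minutes = 18.5445; 161 + 18.5445/60 = 161.309075
E → positive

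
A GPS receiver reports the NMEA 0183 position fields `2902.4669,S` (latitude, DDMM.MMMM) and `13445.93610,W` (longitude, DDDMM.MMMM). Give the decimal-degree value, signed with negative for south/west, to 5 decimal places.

φ: degrees = first 2 digits = 29, minutes = 2.4669; 29 + 2.4669/60 = 29.041115
S → negative
λ: split at 3 digits → 134° and 45.9361′; 134 + 45.9361/60 = 134.765602
hemisphere W, so the sign is −

-29.04112, -134.76560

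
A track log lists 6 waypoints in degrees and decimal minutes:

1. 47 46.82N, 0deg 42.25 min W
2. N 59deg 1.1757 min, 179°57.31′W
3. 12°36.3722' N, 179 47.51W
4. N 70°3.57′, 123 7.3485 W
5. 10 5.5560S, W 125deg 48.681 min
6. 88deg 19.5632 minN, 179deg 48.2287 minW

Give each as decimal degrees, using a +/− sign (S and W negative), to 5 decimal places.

1. 47.78033, -0.70417
2. 59.01960, -179.95517
3. 12.60620, -179.79183
4. 70.05950, -123.12248
5. -10.09260, -125.81135
6. 88.32605, -179.80381

Point 1:
  Latitude: 47 + 46.82/60 = 47.780333
  N ⇒ keep positive
  λ: 0 + 42.25/60 = 0.704167
  W → negative
Point 2:
  Lat: 1.1757′ = 0.019595°; total 59.019595
  N ⇒ keep positive
  λ: 179 + 57.31/60 = 179.955167
  W ⇒ negate
Point 3:
  φ: 12 + 36.3722/60 = 12.606203
  N → positive
  Longitude: 47.51′ = 0.791833°; total 179.791833
  W ⇒ negate
Point 4:
  φ: 3.57′ = 0.059500°; total 70.059500
  N → positive
  λ: 7.3485′ = 0.122475°; total 123.122475
  W → negative
Point 5:
  Latitude: 10 + 5.556/60 = 10.092600
  S → negative
  Longitude: 125 + 48.681/60 = 125.811350
  W ⇒ negate
Point 6:
  Latitude: 19.5632′ = 0.326053°; total 88.326053
  N → positive
  λ: 48.2287′ = 0.803812°; total 179.803812
  W → negative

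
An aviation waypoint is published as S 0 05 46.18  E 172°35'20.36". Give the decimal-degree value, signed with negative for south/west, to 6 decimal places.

-0.096161, 172.588989

Lat: 0° + 5/60 + 46.18/3600 = 0 + 0.083333 + 0.012828 = 0.0961611
S ⇒ negate
Lon: 35′ + 20.36″ = 35.33933′; 172 + 35.33933/60 = 172.5889889
E → positive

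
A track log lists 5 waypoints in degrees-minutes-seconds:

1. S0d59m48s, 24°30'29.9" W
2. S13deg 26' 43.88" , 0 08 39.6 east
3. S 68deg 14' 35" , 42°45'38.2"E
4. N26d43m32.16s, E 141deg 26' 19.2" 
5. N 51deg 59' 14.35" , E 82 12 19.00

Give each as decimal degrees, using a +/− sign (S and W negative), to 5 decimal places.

Point 1:
  φ: 0 + 59/60 + 48/3600 = 0.996667
  hemisphere S, so the sign is −
  Lon: 24 + 30/60 + 29.9/3600 = 24.508306
  hemisphere W, so the sign is −
Point 2:
  φ: 13 + 26/60 + 43.88/3600 = 13.445522
  S → negative
  λ: 8′ + 39.6″ = 8.66000′; 0 + 8.66000/60 = 0.144333
  E → positive
Point 3:
  Lat: 68 + 14/60 + 35/3600 = 68.243056
  hemisphere S, so the sign is −
  λ: 42° + 45/60 + 38.2/3600 = 42 + 0.750000 + 0.010611 = 42.760611
  E ⇒ keep positive
Point 4:
  Lat: 43′ + 32.16″ = 43.53600′; 26 + 43.53600/60 = 26.725600
  N → positive
  Lon: 141° + 26/60 + 19.2/3600 = 141 + 0.433333 + 0.005333 = 141.438667
  E ⇒ keep positive
Point 5:
  Latitude: 59′ + 14.35″ = 59.23917′; 51 + 59.23917/60 = 51.987319
  N → positive
  Lon: 82 + 12/60 + 19/3600 = 82.205278
  E → positive

1. -0.99667, -24.50831
2. -13.44552, 0.14433
3. -68.24306, 42.76061
4. 26.72560, 141.43867
5. 51.98732, 82.20528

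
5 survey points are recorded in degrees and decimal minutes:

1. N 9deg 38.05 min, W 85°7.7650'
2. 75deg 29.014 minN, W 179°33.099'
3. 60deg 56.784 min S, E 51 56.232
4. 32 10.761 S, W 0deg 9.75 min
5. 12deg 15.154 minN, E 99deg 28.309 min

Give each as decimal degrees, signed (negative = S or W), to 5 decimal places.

Point 1:
  Lat: 38.05′ = 0.634167°; total 9.634167
  N ⇒ keep positive
  λ: 7.765′ = 0.129417°; total 85.129417
  W ⇒ negate
Point 2:
  φ: 75 + 29.014/60 = 75.483567
  N ⇒ keep positive
  Lon: 179 + 33.099/60 = 179.551650
  hemisphere W, so the sign is −
Point 3:
  Lat: 56.784′ = 0.946400°; total 60.946400
  hemisphere S, so the sign is −
  Longitude: 56.232′ = 0.937200°; total 51.937200
  E → positive
Point 4:
  Lat: 10.761′ = 0.179350°; total 32.179350
  S → negative
  λ: 0 + 9.75/60 = 0.162500
  W ⇒ negate
Point 5:
  φ: 12 + 15.154/60 = 12.252567
  N → positive
  Lon: 28.309′ = 0.471817°; total 99.471817
  E ⇒ keep positive

1. 9.63417, -85.12942
2. 75.48357, -179.55165
3. -60.94640, 51.93720
4. -32.17935, -0.16250
5. 12.25257, 99.47182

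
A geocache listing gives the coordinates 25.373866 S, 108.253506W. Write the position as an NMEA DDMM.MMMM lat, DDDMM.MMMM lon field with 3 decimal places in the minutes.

Latitude: minutes = (25.373866 − 25) × 60 = 22.43196
λ: minutes = (108.253506 − 108) × 60 = 15.21036

2522.432,S / 10815.210,W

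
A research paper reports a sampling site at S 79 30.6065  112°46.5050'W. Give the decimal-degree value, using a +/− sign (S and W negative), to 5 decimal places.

φ: 79 + 30.6065/60 = 79.510108
S → negative
Lon: 46.505′ = 0.775083°; total 112.775083
hemisphere W, so the sign is −

-79.51011, -112.77508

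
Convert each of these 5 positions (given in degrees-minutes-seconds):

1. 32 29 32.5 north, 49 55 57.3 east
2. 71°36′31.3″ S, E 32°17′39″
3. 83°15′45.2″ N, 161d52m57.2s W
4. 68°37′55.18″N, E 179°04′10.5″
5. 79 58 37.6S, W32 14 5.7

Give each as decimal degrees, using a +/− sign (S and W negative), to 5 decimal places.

Point 1:
  Latitude: 29′ + 32.5″ = 29.54167′; 32 + 29.54167/60 = 32.492361
  N → positive
  Lon: 55′ + 57.3″ = 55.95500′; 49 + 55.95500/60 = 49.932583
  E ⇒ keep positive
Point 2:
  φ: 71 + 36/60 + 31.3/3600 = 71.608694
  S → negative
  Lon: 17′ + 39″ = 17.65000′; 32 + 17.65000/60 = 32.294167
  E → positive
Point 3:
  Latitude: 83 + 15/60 + 45.2/3600 = 83.262556
  N → positive
  Longitude: 161 + 52/60 + 57.2/3600 = 161.882556
  W ⇒ negate
Point 4:
  Lat: 68 + 37/60 + 55.18/3600 = 68.631994
  N ⇒ keep positive
  Lon: 179° + 4/60 + 10.5/3600 = 179 + 0.066667 + 0.002917 = 179.069583
  E ⇒ keep positive
Point 5:
  Lat: 79 + 58/60 + 37.6/3600 = 79.977111
  hemisphere S, so the sign is −
  λ: 14′ + 5.7″ = 14.09500′; 32 + 14.09500/60 = 32.234917
  hemisphere W, so the sign is −

1. 32.49236, 49.93258
2. -71.60869, 32.29417
3. 83.26256, -161.88256
4. 68.63199, 179.06958
5. -79.97711, -32.23492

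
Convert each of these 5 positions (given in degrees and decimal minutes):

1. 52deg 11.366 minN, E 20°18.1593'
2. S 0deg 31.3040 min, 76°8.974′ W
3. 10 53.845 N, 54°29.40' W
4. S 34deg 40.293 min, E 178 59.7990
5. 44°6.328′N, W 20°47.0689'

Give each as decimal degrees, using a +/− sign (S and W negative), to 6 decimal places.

1. 52.189433, 20.302655
2. -0.521733, -76.149567
3. 10.897417, -54.490000
4. -34.671550, 178.996650
5. 44.105467, -20.784482

Point 1:
  Latitude: 11.366′ = 0.189433°; total 52.1894333
  N → positive
  Lon: 18.1593′ = 0.302655°; total 20.3026550
  E ⇒ keep positive
Point 2:
  Latitude: 0 + 31.304/60 = 0.5217333
  hemisphere S, so the sign is −
  Lon: 76 + 8.974/60 = 76.1495667
  W ⇒ negate
Point 3:
  Latitude: 10 + 53.845/60 = 10.8974167
  N → positive
  λ: 29.4′ = 0.490000°; total 54.4900000
  W → negative
Point 4:
  Latitude: 34 + 40.293/60 = 34.6715500
  S ⇒ negate
  λ: 59.799′ = 0.996650°; total 178.9966500
  E → positive
Point 5:
  φ: 44 + 6.328/60 = 44.1054667
  N → positive
  Longitude: 47.0689′ = 0.784482°; total 20.7844817
  hemisphere W, so the sign is −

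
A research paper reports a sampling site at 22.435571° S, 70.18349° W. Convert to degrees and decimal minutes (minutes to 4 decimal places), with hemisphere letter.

22° 26.1343′ S, 70° 11.0094′ W

Latitude: minutes = (22.435571 − 22) × 60 = 26.134260
Lon: 70° + 0.183490 × 60 = 70° 11.009400′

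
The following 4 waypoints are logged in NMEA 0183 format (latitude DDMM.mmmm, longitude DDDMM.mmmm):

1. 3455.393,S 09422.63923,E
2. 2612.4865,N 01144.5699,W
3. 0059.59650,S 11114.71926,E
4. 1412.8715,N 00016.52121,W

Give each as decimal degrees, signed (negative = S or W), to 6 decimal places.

1. -34.923217, 94.377321
2. 26.208108, -11.742832
3. -0.993275, 111.245321
4. 14.214525, -0.275354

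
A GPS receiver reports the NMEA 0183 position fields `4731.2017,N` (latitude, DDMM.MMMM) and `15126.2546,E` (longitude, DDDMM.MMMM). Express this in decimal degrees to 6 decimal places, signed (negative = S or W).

47.520028, 151.437577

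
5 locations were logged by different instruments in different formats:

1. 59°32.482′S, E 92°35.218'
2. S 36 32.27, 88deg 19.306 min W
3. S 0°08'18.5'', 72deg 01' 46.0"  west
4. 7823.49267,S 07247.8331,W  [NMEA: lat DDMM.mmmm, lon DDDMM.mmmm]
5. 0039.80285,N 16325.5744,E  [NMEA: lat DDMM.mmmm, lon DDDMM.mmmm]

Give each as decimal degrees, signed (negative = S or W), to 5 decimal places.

1. -59.54137, 92.58697
2. -36.53783, -88.32177
3. -0.13847, -72.02944
4. -78.39154, -72.79722
5. 0.66338, 163.42624

Point 1:
  Latitude: 59 + 32.482/60 = 59.541367
  S ⇒ negate
  λ: 92 + 35.218/60 = 92.586967
  E ⇒ keep positive
Point 2:
  φ: 32.27′ = 0.537833°; total 36.537833
  S ⇒ negate
  Longitude: 88 + 19.306/60 = 88.321767
  hemisphere W, so the sign is −
Point 3:
  Latitude: 0° + 8/60 + 18.5/3600 = 0 + 0.133333 + 0.005139 = 0.138472
  S ⇒ negate
  λ: 72 + 1/60 + 46/3600 = 72.029444
  W → negative
Point 4:
  Latitude: degrees = first 2 digits = 78, minutes = 23.49267; 78 + 23.49267/60 = 78.391545
  S ⇒ negate
  Longitude: split at 3 digits → 072° and 47.8331′; 72 + 47.8331/60 = 72.797218
  W → negative
Point 5:
  Lat: degrees = first 2 digits = 0, minutes = 39.80285; 0 + 39.80285/60 = 0.663381
  N → positive
  Lon: split at 3 digits → 163° and 25.5744′; 163 + 25.5744/60 = 163.426240
  E ⇒ keep positive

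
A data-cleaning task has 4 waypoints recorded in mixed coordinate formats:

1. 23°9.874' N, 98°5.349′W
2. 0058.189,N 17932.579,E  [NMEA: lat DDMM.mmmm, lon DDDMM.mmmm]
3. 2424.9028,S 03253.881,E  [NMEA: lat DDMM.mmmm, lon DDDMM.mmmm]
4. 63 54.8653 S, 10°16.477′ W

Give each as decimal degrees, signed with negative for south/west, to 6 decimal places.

1. 23.164567, -98.089150
2. 0.969817, 179.542983
3. -24.415047, 32.898017
4. -63.914422, -10.274617

Point 1:
  Lat: 9.874′ = 0.164567°; total 23.1645667
  N ⇒ keep positive
  λ: 5.349′ = 0.089150°; total 98.0891500
  hemisphere W, so the sign is −
Point 2:
  Latitude: split at 2 digits → 00° and 58.189′; 0 + 58.189/60 = 0.9698167
  N → positive
  Lon: degrees = first 3 digits = 179, minutes = 32.579; 179 + 32.579/60 = 179.5429833
  E → positive
Point 3:
  Latitude: split at 2 digits → 24° and 24.9028′; 24 + 24.9028/60 = 24.4150467
  S ⇒ negate
  Lon: degrees = first 3 digits = 32, minutes = 53.881; 32 + 53.881/60 = 32.8980167
  E ⇒ keep positive
Point 4:
  φ: 54.8653′ = 0.914422°; total 63.9144217
  hemisphere S, so the sign is −
  Lon: 16.477′ = 0.274617°; total 10.2746167
  W ⇒ negate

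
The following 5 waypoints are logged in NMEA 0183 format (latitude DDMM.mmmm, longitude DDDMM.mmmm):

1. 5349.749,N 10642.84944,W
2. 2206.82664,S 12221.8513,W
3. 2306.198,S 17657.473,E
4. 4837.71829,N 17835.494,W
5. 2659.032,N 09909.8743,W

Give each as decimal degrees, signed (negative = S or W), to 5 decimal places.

Point 1:
  Lat: split at 2 digits → 53° and 49.749′; 53 + 49.749/60 = 53.829150
  N → positive
  Longitude: split at 3 digits → 106° and 42.84944′; 106 + 42.84944/60 = 106.714157
  W → negative
Point 2:
  Latitude: split at 2 digits → 22° and 6.82664′; 22 + 6.82664/60 = 22.113777
  S ⇒ negate
  Longitude: degrees = first 3 digits = 122, minutes = 21.8513; 122 + 21.8513/60 = 122.364188
  hemisphere W, so the sign is −
Point 3:
  φ: split at 2 digits → 23° and 6.198′; 23 + 6.198/60 = 23.103300
  S ⇒ negate
  Longitude: degrees = first 3 digits = 176, minutes = 57.473; 176 + 57.473/60 = 176.957883
  E → positive
Point 4:
  φ: degrees = first 2 digits = 48, minutes = 37.71829; 48 + 37.71829/60 = 48.628638
  N ⇒ keep positive
  Longitude: split at 3 digits → 178° and 35.494′; 178 + 35.494/60 = 178.591567
  W ⇒ negate
Point 5:
  Latitude: degrees = first 2 digits = 26, minutes = 59.032; 26 + 59.032/60 = 26.983867
  N → positive
  Lon: split at 3 digits → 099° and 9.8743′; 99 + 9.8743/60 = 99.164572
  hemisphere W, so the sign is −

1. 53.82915, -106.71416
2. -22.11378, -122.36419
3. -23.10330, 176.95788
4. 48.62864, -178.59157
5. 26.98387, -99.16457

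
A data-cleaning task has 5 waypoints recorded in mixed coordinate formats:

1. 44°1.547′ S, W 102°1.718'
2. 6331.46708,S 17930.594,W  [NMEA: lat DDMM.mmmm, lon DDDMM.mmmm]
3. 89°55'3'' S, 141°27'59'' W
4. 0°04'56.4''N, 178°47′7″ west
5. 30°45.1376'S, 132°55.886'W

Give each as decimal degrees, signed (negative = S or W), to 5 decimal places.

1. -44.02578, -102.02863
2. -63.52445, -179.50990
3. -89.91750, -141.46639
4. 0.08233, -178.78528
5. -30.75229, -132.93143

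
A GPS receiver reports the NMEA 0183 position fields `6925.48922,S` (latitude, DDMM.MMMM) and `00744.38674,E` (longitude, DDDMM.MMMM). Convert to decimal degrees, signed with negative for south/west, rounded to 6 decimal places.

-69.424820, 7.739779

Latitude: degrees = first 2 digits = 69, minutes = 25.48922; 69 + 25.48922/60 = 69.4248203
S → negative
λ: degrees = first 3 digits = 7, minutes = 44.38674; 7 + 44.38674/60 = 7.7397790
E ⇒ keep positive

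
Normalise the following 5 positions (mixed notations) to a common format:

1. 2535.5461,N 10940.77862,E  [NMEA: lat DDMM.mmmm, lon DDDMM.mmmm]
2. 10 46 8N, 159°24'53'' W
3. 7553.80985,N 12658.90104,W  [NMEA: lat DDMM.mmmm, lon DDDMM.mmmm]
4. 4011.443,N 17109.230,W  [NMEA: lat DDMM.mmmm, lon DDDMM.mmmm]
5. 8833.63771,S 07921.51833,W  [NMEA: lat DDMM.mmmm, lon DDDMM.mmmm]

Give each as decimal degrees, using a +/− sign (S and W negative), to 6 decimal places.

1. 25.592435, 109.679644
2. 10.768889, -159.414722
3. 75.896831, -126.981684
4. 40.190717, -171.153833
5. -88.560629, -79.358639

Point 1:
  Latitude: degrees = first 2 digits = 25, minutes = 35.5461; 25 + 35.5461/60 = 25.5924350
  N → positive
  λ: split at 3 digits → 109° and 40.77862′; 109 + 40.77862/60 = 109.6796437
  E → positive
Point 2:
  Latitude: 10 + 46/60 + 8/3600 = 10.7688889
  N ⇒ keep positive
  λ: 159 + 24/60 + 53/3600 = 159.4147222
  W → negative
Point 3:
  Latitude: degrees = first 2 digits = 75, minutes = 53.80985; 75 + 53.80985/60 = 75.8968308
  N → positive
  Lon: degrees = first 3 digits = 126, minutes = 58.90104; 126 + 58.90104/60 = 126.9816840
  W → negative
Point 4:
  Latitude: split at 2 digits → 40° and 11.443′; 40 + 11.443/60 = 40.1907167
  N ⇒ keep positive
  λ: split at 3 digits → 171° and 9.23′; 171 + 9.23/60 = 171.1538333
  hemisphere W, so the sign is −
Point 5:
  Lat: split at 2 digits → 88° and 33.63771′; 88 + 33.63771/60 = 88.5606285
  S → negative
  λ: degrees = first 3 digits = 79, minutes = 21.51833; 79 + 21.51833/60 = 79.3586388
  W → negative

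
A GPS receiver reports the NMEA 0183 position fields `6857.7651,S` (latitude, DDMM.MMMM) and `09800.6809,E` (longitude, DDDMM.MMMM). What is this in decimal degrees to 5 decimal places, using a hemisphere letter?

Lat: split at 2 digits → 68° and 57.7651′; 68 + 57.7651/60 = 68.962752
Longitude: split at 3 digits → 098° and 0.6809′; 98 + 0.6809/60 = 98.011348

68.96275° S, 98.01135° E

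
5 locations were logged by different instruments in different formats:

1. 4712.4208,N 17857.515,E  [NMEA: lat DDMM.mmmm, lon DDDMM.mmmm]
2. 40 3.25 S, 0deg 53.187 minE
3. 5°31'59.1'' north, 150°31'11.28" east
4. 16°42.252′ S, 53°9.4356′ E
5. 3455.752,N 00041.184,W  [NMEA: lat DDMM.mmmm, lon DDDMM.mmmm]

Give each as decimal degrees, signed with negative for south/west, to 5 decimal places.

Point 1:
  φ: split at 2 digits → 47° and 12.4208′; 47 + 12.4208/60 = 47.207013
  N → positive
  Longitude: split at 3 digits → 178° and 57.515′; 178 + 57.515/60 = 178.958583
  E ⇒ keep positive
Point 2:
  φ: 40 + 3.25/60 = 40.054167
  S ⇒ negate
  Lon: 53.187′ = 0.886450°; total 0.886450
  E ⇒ keep positive
Point 3:
  φ: 5 + 31/60 + 59.1/3600 = 5.533083
  N ⇒ keep positive
  λ: 150 + 31/60 + 11.28/3600 = 150.519800
  E ⇒ keep positive
Point 4:
  φ: 42.252′ = 0.704200°; total 16.704200
  S → negative
  Lon: 53 + 9.4356/60 = 53.157260
  E ⇒ keep positive
Point 5:
  Lat: degrees = first 2 digits = 34, minutes = 55.752; 34 + 55.752/60 = 34.929200
  N → positive
  Longitude: degrees = first 3 digits = 0, minutes = 41.184; 0 + 41.184/60 = 0.686400
  W ⇒ negate

1. 47.20701, 178.95858
2. -40.05417, 0.88645
3. 5.53308, 150.51980
4. -16.70420, 53.15726
5. 34.92920, -0.68640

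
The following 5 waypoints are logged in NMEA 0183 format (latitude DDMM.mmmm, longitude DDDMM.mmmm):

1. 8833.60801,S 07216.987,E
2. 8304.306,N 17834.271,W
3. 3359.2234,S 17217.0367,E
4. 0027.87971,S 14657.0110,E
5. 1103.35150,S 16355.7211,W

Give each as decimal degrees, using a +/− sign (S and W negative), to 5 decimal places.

1. -88.56013, 72.28312
2. 83.07177, -178.57118
3. -33.98706, 172.28395
4. -0.46466, 146.95018
5. -11.05586, -163.92869

Point 1:
  Lat: split at 2 digits → 88° and 33.60801′; 88 + 33.60801/60 = 88.560134
  S ⇒ negate
  λ: degrees = first 3 digits = 72, minutes = 16.987; 72 + 16.987/60 = 72.283117
  E ⇒ keep positive
Point 2:
  φ: degrees = first 2 digits = 83, minutes = 4.306; 83 + 4.306/60 = 83.071767
  N ⇒ keep positive
  λ: degrees = first 3 digits = 178, minutes = 34.271; 178 + 34.271/60 = 178.571183
  hemisphere W, so the sign is −
Point 3:
  Latitude: degrees = first 2 digits = 33, minutes = 59.2234; 33 + 59.2234/60 = 33.987057
  hemisphere S, so the sign is −
  Longitude: split at 3 digits → 172° and 17.0367′; 172 + 17.0367/60 = 172.283945
  E ⇒ keep positive
Point 4:
  Lat: split at 2 digits → 00° and 27.87971′; 0 + 27.87971/60 = 0.464662
  S ⇒ negate
  Lon: split at 3 digits → 146° and 57.011′; 146 + 57.011/60 = 146.950183
  E ⇒ keep positive
Point 5:
  Lat: degrees = first 2 digits = 11, minutes = 3.3515; 11 + 3.3515/60 = 11.055858
  hemisphere S, so the sign is −
  λ: split at 3 digits → 163° and 55.7211′; 163 + 55.7211/60 = 163.928685
  W → negative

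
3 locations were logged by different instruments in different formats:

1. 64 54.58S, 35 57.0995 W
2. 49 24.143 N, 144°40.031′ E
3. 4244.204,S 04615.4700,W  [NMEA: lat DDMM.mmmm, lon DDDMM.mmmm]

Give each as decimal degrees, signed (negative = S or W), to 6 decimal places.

Point 1:
  Latitude: 54.58′ = 0.909667°; total 64.9096667
  hemisphere S, so the sign is −
  Lon: 35 + 57.0995/60 = 35.9516583
  W → negative
Point 2:
  φ: 49 + 24.143/60 = 49.4023833
  N ⇒ keep positive
  Lon: 144 + 40.031/60 = 144.6671833
  E → positive
Point 3:
  φ: split at 2 digits → 42° and 44.204′; 42 + 44.204/60 = 42.7367333
  hemisphere S, so the sign is −
  Lon: split at 3 digits → 046° and 15.47′; 46 + 15.47/60 = 46.2578333
  W ⇒ negate

1. -64.909667, -35.951658
2. 49.402383, 144.667183
3. -42.736733, -46.257833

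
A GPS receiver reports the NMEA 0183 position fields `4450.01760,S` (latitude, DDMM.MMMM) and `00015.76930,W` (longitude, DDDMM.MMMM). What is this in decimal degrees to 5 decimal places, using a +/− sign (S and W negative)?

-44.83363, -0.26282

φ: degrees = first 2 digits = 44, minutes = 50.0176; 44 + 50.0176/60 = 44.833627
S ⇒ negate
λ: degrees = first 3 digits = 0, minutes = 15.7693; 0 + 15.7693/60 = 0.262822
W ⇒ negate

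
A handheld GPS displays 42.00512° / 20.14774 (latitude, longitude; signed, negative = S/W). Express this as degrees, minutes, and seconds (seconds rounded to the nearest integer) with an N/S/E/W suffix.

42°00′18″ N, 20°08′52″ E

Latitude: 0.005120° → 0.30720′; 0.30720 × 60 = 18.43″
Lon: whole degrees 20; 8.86440′ → 8′ and 51.86″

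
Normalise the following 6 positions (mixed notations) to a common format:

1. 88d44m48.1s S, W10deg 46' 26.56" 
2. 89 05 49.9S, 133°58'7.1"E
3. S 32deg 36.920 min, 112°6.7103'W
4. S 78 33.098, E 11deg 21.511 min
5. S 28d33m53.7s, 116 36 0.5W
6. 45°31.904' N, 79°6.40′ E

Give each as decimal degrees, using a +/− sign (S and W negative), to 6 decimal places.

1. -88.746694, -10.774044
2. -89.097194, 133.968639
3. -32.615333, -112.111838
4. -78.551633, 11.358517
5. -28.564917, -116.600139
6. 45.531733, 79.106667

Point 1:
  φ: 88° + 44/60 + 48.1/3600 = 88 + 0.733333 + 0.013361 = 88.7466944
  S → negative
  Longitude: 46′ + 26.56″ = 46.44267′; 10 + 46.44267/60 = 10.7740444
  hemisphere W, so the sign is −
Point 2:
  Latitude: 89° + 5/60 + 49.9/3600 = 89 + 0.083333 + 0.013861 = 89.0971944
  hemisphere S, so the sign is −
  Longitude: 133° + 58/60 + 7.1/3600 = 133 + 0.966667 + 0.001972 = 133.9686389
  E ⇒ keep positive
Point 3:
  φ: 36.92′ = 0.615333°; total 32.6153333
  S → negative
  λ: 6.7103′ = 0.111838°; total 112.1118383
  W → negative
Point 4:
  Latitude: 78 + 33.098/60 = 78.5516333
  S ⇒ negate
  Lon: 21.511′ = 0.358517°; total 11.3585167
  E ⇒ keep positive
Point 5:
  φ: 33′ + 53.7″ = 33.89500′; 28 + 33.89500/60 = 28.5649167
  hemisphere S, so the sign is −
  λ: 36′ + 0.5″ = 36.00833′; 116 + 36.00833/60 = 116.6001389
  W → negative
Point 6:
  Lat: 45 + 31.904/60 = 45.5317333
  N → positive
  λ: 6.4′ = 0.106667°; total 79.1066667
  E → positive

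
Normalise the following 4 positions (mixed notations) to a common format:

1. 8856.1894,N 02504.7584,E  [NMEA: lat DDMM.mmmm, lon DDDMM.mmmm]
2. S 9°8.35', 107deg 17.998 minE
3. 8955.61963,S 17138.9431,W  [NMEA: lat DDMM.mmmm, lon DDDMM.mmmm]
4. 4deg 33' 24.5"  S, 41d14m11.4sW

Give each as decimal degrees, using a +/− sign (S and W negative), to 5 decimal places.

Point 1:
  φ: degrees = first 2 digits = 88, minutes = 56.1894; 88 + 56.1894/60 = 88.936490
  N → positive
  Longitude: split at 3 digits → 025° and 4.7584′; 25 + 4.7584/60 = 25.079307
  E → positive
Point 2:
  Lat: 9 + 8.35/60 = 9.139167
  S → negative
  Longitude: 107 + 17.998/60 = 107.299967
  E ⇒ keep positive
Point 3:
  Latitude: split at 2 digits → 89° and 55.61963′; 89 + 55.61963/60 = 89.926994
  S → negative
  Lon: degrees = first 3 digits = 171, minutes = 38.9431; 171 + 38.9431/60 = 171.649052
  W → negative
Point 4:
  φ: 4° + 33/60 + 24.5/3600 = 4 + 0.550000 + 0.006806 = 4.556806
  hemisphere S, so the sign is −
  Longitude: 41 + 14/60 + 11.4/3600 = 41.236500
  W ⇒ negate

1. 88.93649, 25.07931
2. -9.13917, 107.29997
3. -89.92699, -171.64905
4. -4.55681, -41.23650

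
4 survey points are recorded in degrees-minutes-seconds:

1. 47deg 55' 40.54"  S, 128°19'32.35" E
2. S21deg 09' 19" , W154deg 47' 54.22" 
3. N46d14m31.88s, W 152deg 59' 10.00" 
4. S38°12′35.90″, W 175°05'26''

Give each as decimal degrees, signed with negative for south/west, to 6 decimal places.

1. -47.927928, 128.325653
2. -21.155278, -154.798394
3. 46.242189, -152.986111
4. -38.209972, -175.090556

Point 1:
  Latitude: 55′ + 40.54″ = 55.67567′; 47 + 55.67567/60 = 47.9279278
  S → negative
  λ: 128° + 19/60 + 32.35/3600 = 128 + 0.316667 + 0.008986 = 128.3256528
  E ⇒ keep positive
Point 2:
  Latitude: 21° + 9/60 + 19/3600 = 21 + 0.150000 + 0.005278 = 21.1552778
  hemisphere S, so the sign is −
  Longitude: 154 + 47/60 + 54.22/3600 = 154.7983944
  W ⇒ negate
Point 3:
  Latitude: 46° + 14/60 + 31.88/3600 = 46 + 0.233333 + 0.008856 = 46.2421889
  N → positive
  λ: 59′ + 10″ = 59.16667′; 152 + 59.16667/60 = 152.9861111
  hemisphere W, so the sign is −
Point 4:
  φ: 38 + 12/60 + 35.9/3600 = 38.2099722
  S ⇒ negate
  Lon: 175° + 5/60 + 26/3600 = 175 + 0.083333 + 0.007222 = 175.0905556
  W → negative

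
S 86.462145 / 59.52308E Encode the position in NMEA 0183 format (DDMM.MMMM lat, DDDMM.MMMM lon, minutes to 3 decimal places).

φ: minutes = (86.462145 − 86) × 60 = 27.72870
Longitude: minutes = (59.523080 − 59) × 60 = 31.38480

8627.729,S / 05931.385,E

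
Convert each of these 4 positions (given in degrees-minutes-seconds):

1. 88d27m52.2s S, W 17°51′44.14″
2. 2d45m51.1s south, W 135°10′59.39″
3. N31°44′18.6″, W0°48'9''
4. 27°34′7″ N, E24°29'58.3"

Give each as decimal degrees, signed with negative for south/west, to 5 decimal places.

Point 1:
  Latitude: 88 + 27/60 + 52.2/3600 = 88.464500
  S ⇒ negate
  λ: 51′ + 44.14″ = 51.73567′; 17 + 51.73567/60 = 17.862261
  W → negative
Point 2:
  Latitude: 2° + 45/60 + 51.1/3600 = 2 + 0.750000 + 0.014194 = 2.764194
  S ⇒ negate
  λ: 10′ + 59.39″ = 10.98983′; 135 + 10.98983/60 = 135.183164
  W → negative
Point 3:
  Lat: 44′ + 18.6″ = 44.31000′; 31 + 44.31000/60 = 31.738500
  N ⇒ keep positive
  Longitude: 48′ + 9″ = 48.15000′; 0 + 48.15000/60 = 0.802500
  W ⇒ negate
Point 4:
  Latitude: 27 + 34/60 + 7/3600 = 27.568611
  N → positive
  Longitude: 24° + 29/60 + 58.3/3600 = 24 + 0.483333 + 0.016194 = 24.499528
  E → positive

1. -88.46450, -17.86226
2. -2.76419, -135.18316
3. 31.73850, -0.80250
4. 27.56861, 24.49953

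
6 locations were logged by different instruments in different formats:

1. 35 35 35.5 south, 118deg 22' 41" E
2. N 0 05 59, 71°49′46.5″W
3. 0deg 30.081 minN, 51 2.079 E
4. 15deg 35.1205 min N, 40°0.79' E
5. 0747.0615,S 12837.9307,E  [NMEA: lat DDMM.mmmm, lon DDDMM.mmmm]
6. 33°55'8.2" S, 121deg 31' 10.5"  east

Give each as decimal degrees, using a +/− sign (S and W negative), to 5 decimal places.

1. -35.59319, 118.37806
2. 0.09972, -71.82958
3. 0.50135, 51.03465
4. 15.58534, 40.01317
5. -7.78436, 128.63218
6. -33.91894, 121.51958

Point 1:
  Latitude: 35′ + 35.5″ = 35.59167′; 35 + 35.59167/60 = 35.593194
  hemisphere S, so the sign is −
  Longitude: 118 + 22/60 + 41/3600 = 118.378056
  E → positive
Point 2:
  φ: 0 + 5/60 + 59/3600 = 0.099722
  N → positive
  Longitude: 49′ + 46.5″ = 49.77500′; 71 + 49.77500/60 = 71.829583
  W → negative
Point 3:
  Latitude: 30.081′ = 0.501350°; total 0.501350
  N ⇒ keep positive
  λ: 2.079′ = 0.034650°; total 51.034650
  E ⇒ keep positive
Point 4:
  φ: 15 + 35.1205/60 = 15.585342
  N ⇒ keep positive
  λ: 40 + 0.79/60 = 40.013167
  E ⇒ keep positive
Point 5:
  Latitude: degrees = first 2 digits = 7, minutes = 47.0615; 7 + 47.0615/60 = 7.784358
  S → negative
  Lon: degrees = first 3 digits = 128, minutes = 37.9307; 128 + 37.9307/60 = 128.632178
  E ⇒ keep positive
Point 6:
  Latitude: 33° + 55/60 + 8.2/3600 = 33 + 0.916667 + 0.002278 = 33.918944
  S ⇒ negate
  Longitude: 121° + 31/60 + 10.5/3600 = 121 + 0.516667 + 0.002917 = 121.519583
  E ⇒ keep positive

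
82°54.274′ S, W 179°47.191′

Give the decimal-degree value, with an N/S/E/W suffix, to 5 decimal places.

82.90457° S, 179.78652° W

Latitude: 82 + 54.274/60 = 82.904567
Lon: 179 + 47.191/60 = 179.786517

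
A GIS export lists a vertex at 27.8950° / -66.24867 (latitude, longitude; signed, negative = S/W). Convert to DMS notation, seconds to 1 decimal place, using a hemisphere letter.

Latitude: 0.895000 × 60 = 53.70000′ → 53′, remainder × 60 = 42.000″
Longitude is negative → W; |value| = 66.248670
Lon: 0.248670 × 60 = 14.92020′ → 14′, remainder × 60 = 55.212″

27°53′42.0″ N, 66°14′55.2″ W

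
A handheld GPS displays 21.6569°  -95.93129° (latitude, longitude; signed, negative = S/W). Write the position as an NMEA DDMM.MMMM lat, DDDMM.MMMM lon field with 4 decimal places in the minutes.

2139.4140,N / 09555.8774,W

Lat: minutes = (21.656900 − 21) × 60 = 39.414000
Longitude is negative → W; |value| = 95.931290
Longitude: 95° + 0.931290 × 60 = 95° 55.877400′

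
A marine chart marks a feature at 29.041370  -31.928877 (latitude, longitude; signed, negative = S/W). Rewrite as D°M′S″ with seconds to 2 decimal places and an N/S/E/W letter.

29°02′28.93″ N, 31°55′43.96″ W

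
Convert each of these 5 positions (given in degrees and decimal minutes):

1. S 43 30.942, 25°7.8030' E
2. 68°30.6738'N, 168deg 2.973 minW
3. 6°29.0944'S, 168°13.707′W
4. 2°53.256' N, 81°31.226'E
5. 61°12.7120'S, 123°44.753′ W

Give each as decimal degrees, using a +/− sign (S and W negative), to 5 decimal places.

Point 1:
  φ: 43 + 30.942/60 = 43.515700
  hemisphere S, so the sign is −
  λ: 25 + 7.803/60 = 25.130050
  E → positive
Point 2:
  Latitude: 68 + 30.6738/60 = 68.511230
  N ⇒ keep positive
  λ: 2.973′ = 0.049550°; total 168.049550
  W → negative
Point 3:
  Lat: 6 + 29.0944/60 = 6.484907
  S ⇒ negate
  λ: 168 + 13.707/60 = 168.228450
  W → negative
Point 4:
  Latitude: 53.256′ = 0.887600°; total 2.887600
  N → positive
  Longitude: 31.226′ = 0.520433°; total 81.520433
  E → positive
Point 5:
  φ: 12.712′ = 0.211867°; total 61.211867
  S ⇒ negate
  λ: 123 + 44.753/60 = 123.745883
  hemisphere W, so the sign is −

1. -43.51570, 25.13005
2. 68.51123, -168.04955
3. -6.48491, -168.22845
4. 2.88760, 81.52043
5. -61.21187, -123.74588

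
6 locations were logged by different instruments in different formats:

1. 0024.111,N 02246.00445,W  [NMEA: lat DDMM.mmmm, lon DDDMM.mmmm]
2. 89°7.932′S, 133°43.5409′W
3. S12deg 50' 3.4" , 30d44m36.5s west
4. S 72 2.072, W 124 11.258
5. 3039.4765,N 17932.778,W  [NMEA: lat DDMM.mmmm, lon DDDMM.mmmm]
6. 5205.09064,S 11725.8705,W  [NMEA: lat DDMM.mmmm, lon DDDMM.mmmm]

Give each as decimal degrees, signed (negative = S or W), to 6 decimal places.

Point 1:
  Latitude: degrees = first 2 digits = 0, minutes = 24.111; 0 + 24.111/60 = 0.4018500
  N ⇒ keep positive
  λ: degrees = first 3 digits = 22, minutes = 46.00445; 22 + 46.00445/60 = 22.7667408
  W → negative
Point 2:
  φ: 7.932′ = 0.132200°; total 89.1322000
  S ⇒ negate
  Lon: 133 + 43.5409/60 = 133.7256817
  W → negative
Point 3:
  Latitude: 12 + 50/60 + 3.4/3600 = 12.8342778
  S ⇒ negate
  λ: 30 + 44/60 + 36.5/3600 = 30.7434722
  hemisphere W, so the sign is −
Point 4:
  Latitude: 2.072′ = 0.034533°; total 72.0345333
  S → negative
  Longitude: 11.258′ = 0.187633°; total 124.1876333
  W → negative
Point 5:
  Latitude: degrees = first 2 digits = 30, minutes = 39.4765; 30 + 39.4765/60 = 30.6579417
  N ⇒ keep positive
  Lon: degrees = first 3 digits = 179, minutes = 32.778; 179 + 32.778/60 = 179.5463000
  W ⇒ negate
Point 6:
  φ: split at 2 digits → 52° and 5.09064′; 52 + 5.09064/60 = 52.0848440
  S → negative
  Lon: degrees = first 3 digits = 117, minutes = 25.8705; 117 + 25.8705/60 = 117.4311750
  W ⇒ negate

1. 0.401850, -22.766741
2. -89.132200, -133.725682
3. -12.834278, -30.743472
4. -72.034533, -124.187633
5. 30.657942, -179.546300
6. -52.084844, -117.431175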